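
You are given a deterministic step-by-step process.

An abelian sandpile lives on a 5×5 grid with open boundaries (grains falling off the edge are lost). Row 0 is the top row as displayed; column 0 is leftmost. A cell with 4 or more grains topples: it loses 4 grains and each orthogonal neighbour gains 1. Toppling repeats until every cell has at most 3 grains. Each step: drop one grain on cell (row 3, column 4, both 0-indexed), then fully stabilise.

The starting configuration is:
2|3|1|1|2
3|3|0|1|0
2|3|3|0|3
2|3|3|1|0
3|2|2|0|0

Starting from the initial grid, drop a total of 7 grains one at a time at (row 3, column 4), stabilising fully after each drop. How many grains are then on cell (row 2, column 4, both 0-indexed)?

1

step 0: 2|3|1|1|2
3|3|0|1|0
2|3|3|0|3
2|3|3|1|0
3|2|2|0|0
step 1: 2|3|1|1|2
3|3|0|1|0
2|3|3|0|3
2|3|3|1|1
3|2|2|0|0
step 2: 2|3|1|1|2
3|3|0|1|0
2|3|3|0|3
2|3|3|1|2
3|2|2|0|0
step 3: 2|3|1|1|2
3|3|0|1|0
2|3|3|0|3
2|3|3|1|3
3|2|2|0|0
step 4: 2|3|1|1|2
3|3|0|1|1
2|3|3|1|0
2|3|3|2|1
3|2|2|0|1
step 5: 2|3|1|1|2
3|3|0|1|1
2|3|3|1|0
2|3|3|2|2
3|2|2|0|1
step 6: 2|3|1|1|2
3|3|0|1|1
2|3|3|1|0
2|3|3|2|3
3|2|2|0|1
step 7: 2|3|1|1|2
3|3|0|1|1
2|3|3|1|1
2|3|3|3|0
3|2|2|0|2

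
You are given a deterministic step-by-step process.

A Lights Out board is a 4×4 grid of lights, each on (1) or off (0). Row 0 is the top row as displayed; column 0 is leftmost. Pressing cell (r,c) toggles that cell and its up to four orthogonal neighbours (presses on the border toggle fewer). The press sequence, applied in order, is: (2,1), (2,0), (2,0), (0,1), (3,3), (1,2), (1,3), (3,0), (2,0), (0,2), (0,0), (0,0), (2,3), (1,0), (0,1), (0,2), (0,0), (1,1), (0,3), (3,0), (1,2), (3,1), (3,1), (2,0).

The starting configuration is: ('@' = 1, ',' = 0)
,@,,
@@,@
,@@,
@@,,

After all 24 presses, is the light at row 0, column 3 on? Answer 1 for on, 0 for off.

[0] ,@,,
@@,@
,@@,
@@,,
[1] ,@,,
@,,@
@,,,
@,,,
[2] ,@,,
,,,@
,@,,
,,,,
[3] ,@,,
@,,@
@,,,
@,,,
[4] @,@,
@@,@
@,,,
@,,,
[5] @,@,
@@,@
@,,@
@,@@
[6] @,,,
@,@,
@,@@
@,@@
[7] @,,@
@,,@
@,@,
@,@@
[8] @,,@
@,,@
,,@,
,@@@
[9] @,,@
,,,@
@@@,
@@@@
[10] @@@,
,,@@
@@@,
@@@@
[11] ,,@,
@,@@
@@@,
@@@@
[12] @@@,
,,@@
@@@,
@@@@
[13] @@@,
,,@,
@@,@
@@@,
[14] ,@@,
@@@,
,@,@
@@@,
[15] @,,,
@,@,
,@,@
@@@,
[16] @@@@
@,,,
,@,@
@@@,
[17] ,,@@
,,,,
,@,@
@@@,
[18] ,@@@
@@@,
,,,@
@@@,
[19] ,@,,
@@@@
,,,@
@@@,
[20] ,@,,
@@@@
@,,@
,,@,
[21] ,@@,
@,,,
@,@@
,,@,
[22] ,@@,
@,,,
@@@@
@@,,
[23] ,@@,
@,,,
@,@@
,,@,
[24] ,@@,
,,,,
,@@@
@,@,

0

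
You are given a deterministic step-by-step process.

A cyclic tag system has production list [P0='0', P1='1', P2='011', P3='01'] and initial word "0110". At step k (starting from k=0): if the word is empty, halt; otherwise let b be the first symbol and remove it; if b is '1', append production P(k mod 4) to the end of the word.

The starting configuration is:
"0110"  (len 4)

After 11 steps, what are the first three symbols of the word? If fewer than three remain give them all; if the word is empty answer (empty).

gen 0: "0110"  (len 4)
gen 1: "110"  (len 3)
gen 2: "101"  (len 3)
gen 3: "01011"  (len 5)
gen 4: "1011"  (len 4)
gen 5: "0110"  (len 4)
gen 6: "110"  (len 3)
gen 7: "10011"  (len 5)
gen 8: "001101"  (len 6)
gen 9: "01101"  (len 5)
gen 10: "1101"  (len 4)
gen 11: "101011"  (len 6)

101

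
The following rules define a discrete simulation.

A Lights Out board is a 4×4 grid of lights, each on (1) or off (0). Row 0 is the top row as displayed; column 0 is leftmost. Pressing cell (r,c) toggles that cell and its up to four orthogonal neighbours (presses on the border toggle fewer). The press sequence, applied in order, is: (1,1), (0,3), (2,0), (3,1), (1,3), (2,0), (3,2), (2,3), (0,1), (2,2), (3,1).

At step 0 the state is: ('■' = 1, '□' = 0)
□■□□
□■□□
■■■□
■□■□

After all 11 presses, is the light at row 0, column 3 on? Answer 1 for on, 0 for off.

0

step 0: □■□□
□■□□
■■■□
■□■□
step 1: □□□□
■□■□
■□■□
■□■□
step 2: □□■■
■□■■
■□■□
■□■□
step 3: □□■■
□□■■
□■■□
□□■□
step 4: □□■■
□□■■
□□■□
■■□□
step 5: □□■□
□□□□
□□■■
■■□□
step 6: □□■□
■□□□
■■■■
□■□□
step 7: □□■□
■□□□
■■□■
□□■■
step 8: □□■□
■□□■
■■■□
□□■□
step 9: ■■□□
■■□■
■■■□
□□■□
step 10: ■■□□
■■■■
■□□■
□□□□
step 11: ■■□□
■■■■
■■□■
■■■□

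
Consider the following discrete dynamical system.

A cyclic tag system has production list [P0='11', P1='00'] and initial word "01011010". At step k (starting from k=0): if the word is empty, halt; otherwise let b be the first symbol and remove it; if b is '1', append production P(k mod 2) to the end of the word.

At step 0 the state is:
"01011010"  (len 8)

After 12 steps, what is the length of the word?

4

k=0  "01011010"  (len 8)
k=1  "1011010"  (len 7)
k=2  "01101000"  (len 8)
k=3  "1101000"  (len 7)
k=4  "10100000"  (len 8)
k=5  "010000011"  (len 9)
k=6  "10000011"  (len 8)
k=7  "000001111"  (len 9)
k=8  "00001111"  (len 8)
k=9  "0001111"  (len 7)
k=10  "001111"  (len 6)
k=11  "01111"  (len 5)
k=12  "1111"  (len 4)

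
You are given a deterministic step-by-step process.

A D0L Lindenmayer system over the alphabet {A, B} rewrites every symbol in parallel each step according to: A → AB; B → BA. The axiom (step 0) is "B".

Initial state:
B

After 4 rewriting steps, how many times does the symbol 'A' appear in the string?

8

t=0: B
t=1: BA
t=2: BAAB
t=3: BAABABBA
t=4: BAABABBAABBABAAB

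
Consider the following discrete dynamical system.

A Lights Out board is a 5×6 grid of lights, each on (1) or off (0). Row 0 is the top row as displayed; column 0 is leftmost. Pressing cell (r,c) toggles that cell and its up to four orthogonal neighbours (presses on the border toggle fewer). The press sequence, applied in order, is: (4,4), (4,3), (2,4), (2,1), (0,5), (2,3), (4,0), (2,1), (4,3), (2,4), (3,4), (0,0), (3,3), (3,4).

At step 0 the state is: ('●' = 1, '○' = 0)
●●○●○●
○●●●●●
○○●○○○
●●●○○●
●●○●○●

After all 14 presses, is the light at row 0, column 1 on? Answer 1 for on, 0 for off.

0

step 0: ●●○●○●
○●●●●●
○○●○○○
●●●○○●
●●○●○●
step 1: ●●○●○●
○●●●●●
○○●○○○
●●●○●●
●●○○●○
step 2: ●●○●○●
○●●●●●
○○●○○○
●●●●●●
●●●●○○
step 3: ●●○●○●
○●●●○●
○○●●●●
●●●●○●
●●●●○○
step 4: ●●○●○●
○○●●○●
●●○●●●
●○●●○●
●●●●○○
step 5: ●●○●●○
○○●●○○
●●○●●●
●○●●○●
●●●●○○
step 6: ●●○●●○
○○●○○○
●●●○○●
●○●○○●
●●●●○○
step 7: ●●○●●○
○○●○○○
●●●○○●
○○●○○●
○○●●○○
step 8: ●●○●●○
○●●○○○
○○○○○●
○●●○○●
○○●●○○
step 9: ●●○●●○
○●●○○○
○○○○○●
○●●●○●
○○○○●○
step 10: ●●○●●○
○●●○●○
○○○●●○
○●●●●●
○○○○●○
step 11: ●●○●●○
○●●○●○
○○○●○○
○●●○○○
○○○○○○
step 12: ○○○●●○
●●●○●○
○○○●○○
○●●○○○
○○○○○○
step 13: ○○○●●○
●●●○●○
○○○○○○
○●○●●○
○○○●○○
step 14: ○○○●●○
●●●○●○
○○○○●○
○●○○○●
○○○●●○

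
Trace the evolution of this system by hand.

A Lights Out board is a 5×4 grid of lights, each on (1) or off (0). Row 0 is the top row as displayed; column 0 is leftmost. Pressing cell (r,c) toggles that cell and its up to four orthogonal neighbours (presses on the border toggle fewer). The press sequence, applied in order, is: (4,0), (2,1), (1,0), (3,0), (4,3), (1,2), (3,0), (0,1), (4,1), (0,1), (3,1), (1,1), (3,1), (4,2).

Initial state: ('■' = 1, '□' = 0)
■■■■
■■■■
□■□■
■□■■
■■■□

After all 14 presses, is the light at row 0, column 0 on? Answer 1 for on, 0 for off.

0

k=0  ■■■■
■■■■
□■□■
■□■■
■■■□
k=1  ■■■■
■■■■
□■□■
□□■■
□□■□
k=2  ■■■■
■□■■
■□■■
□■■■
□□■□
k=3  □■■■
□■■■
□□■■
□■■■
□□■□
k=4  □■■■
□■■■
■□■■
■□■■
■□■□
k=5  □■■■
□■■■
■□■■
■□■□
■□□■
k=6  □■□■
□□□□
■□□■
■□■□
■□□■
k=7  □■□■
□□□□
□□□■
□■■□
□□□■
k=8  ■□■■
□■□□
□□□■
□■■□
□□□■
k=9  ■□■■
□■□□
□□□■
□□■□
■■■■
k=10  □■□■
□□□□
□□□■
□□■□
■■■■
k=11  □■□■
□□□□
□■□■
■■□□
■□■■
k=12  □□□■
■■■□
□□□■
■■□□
■□■■
k=13  □□□■
■■■□
□■□■
□□■□
■■■■
k=14  □□□■
■■■□
□■□■
□□□□
■□□□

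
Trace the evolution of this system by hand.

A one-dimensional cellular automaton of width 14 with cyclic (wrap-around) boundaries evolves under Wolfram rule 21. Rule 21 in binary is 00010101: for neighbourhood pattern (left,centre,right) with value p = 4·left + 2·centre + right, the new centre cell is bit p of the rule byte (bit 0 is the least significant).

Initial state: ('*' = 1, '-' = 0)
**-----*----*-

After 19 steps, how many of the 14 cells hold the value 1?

t=0: **-----*----*-
t=1: --****-****-*-
t=2: *-----------**
t=3: -**********---
t=4: -----------***
t=5: **********----
t=6: ----------***-
t=7: *********----*
t=8: ---------***--
t=9: ********----**
t=10: --------***---
t=11: *******----***
t=12: -------***----
t=13: ******----****
t=14: ------***-----
t=15: *****----*****
t=16: -----***------
t=17: ****----******
t=18: ----***-------
t=19: ***----*******

10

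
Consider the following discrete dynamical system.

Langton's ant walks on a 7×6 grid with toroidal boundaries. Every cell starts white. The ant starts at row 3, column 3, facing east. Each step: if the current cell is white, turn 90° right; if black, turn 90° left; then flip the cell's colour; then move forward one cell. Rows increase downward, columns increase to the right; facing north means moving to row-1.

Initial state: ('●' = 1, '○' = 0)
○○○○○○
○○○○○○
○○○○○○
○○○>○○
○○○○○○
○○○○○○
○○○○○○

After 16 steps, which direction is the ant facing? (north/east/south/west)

east

step 0: ○○○○○○
○○○○○○
○○○○○○
○○○>○○
○○○○○○
○○○○○○
○○○○○○
step 1: ○○○○○○
○○○○○○
○○○○○○
○○○●○○
○○○v○○
○○○○○○
○○○○○○
step 2: ○○○○○○
○○○○○○
○○○○○○
○○○●○○
○○<●○○
○○○○○○
○○○○○○
step 3: ○○○○○○
○○○○○○
○○○○○○
○○^●○○
○○●●○○
○○○○○○
○○○○○○
step 4: ○○○○○○
○○○○○○
○○○○○○
○○●>○○
○○●●○○
○○○○○○
○○○○○○
step 5: ○○○○○○
○○○○○○
○○○^○○
○○●○○○
○○●●○○
○○○○○○
○○○○○○
step 6: ○○○○○○
○○○○○○
○○○●>○
○○●○○○
○○●●○○
○○○○○○
○○○○○○
step 7: ○○○○○○
○○○○○○
○○○●●○
○○●○v○
○○●●○○
○○○○○○
○○○○○○
step 8: ○○○○○○
○○○○○○
○○○●●○
○○●<●○
○○●●○○
○○○○○○
○○○○○○
step 9: ○○○○○○
○○○○○○
○○○^●○
○○●●●○
○○●●○○
○○○○○○
○○○○○○
step 10: ○○○○○○
○○○○○○
○○<○●○
○○●●●○
○○●●○○
○○○○○○
○○○○○○
step 11: ○○○○○○
○○^○○○
○○●○●○
○○●●●○
○○●●○○
○○○○○○
○○○○○○
step 12: ○○○○○○
○○●>○○
○○●○●○
○○●●●○
○○●●○○
○○○○○○
○○○○○○
step 13: ○○○○○○
○○●●○○
○○●v●○
○○●●●○
○○●●○○
○○○○○○
○○○○○○
step 14: ○○○○○○
○○●●○○
○○<●●○
○○●●●○
○○●●○○
○○○○○○
○○○○○○
step 15: ○○○○○○
○○●●○○
○○○●●○
○○v●●○
○○●●○○
○○○○○○
○○○○○○
step 16: ○○○○○○
○○●●○○
○○○●●○
○○○>●○
○○●●○○
○○○○○○
○○○○○○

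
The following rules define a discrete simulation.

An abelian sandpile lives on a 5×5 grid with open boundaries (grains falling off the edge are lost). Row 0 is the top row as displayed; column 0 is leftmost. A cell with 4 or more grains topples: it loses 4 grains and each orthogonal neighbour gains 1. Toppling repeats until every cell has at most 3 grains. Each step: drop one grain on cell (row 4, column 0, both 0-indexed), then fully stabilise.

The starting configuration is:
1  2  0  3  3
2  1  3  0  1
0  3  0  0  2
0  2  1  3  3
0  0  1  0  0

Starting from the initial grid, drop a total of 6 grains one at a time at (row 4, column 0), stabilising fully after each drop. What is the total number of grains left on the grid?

step 0: 1  2  0  3  3
2  1  3  0  1
0  3  0  0  2
0  2  1  3  3
0  0  1  0  0
step 1: 1  2  0  3  3
2  1  3  0  1
0  3  0  0  2
0  2  1  3  3
1  0  1  0  0
step 2: 1  2  0  3  3
2  1  3  0  1
0  3  0  0  2
0  2  1  3  3
2  0  1  0  0
step 3: 1  2  0  3  3
2  1  3  0  1
0  3  0  0  2
0  2  1  3  3
3  0  1  0  0
step 4: 1  2  0  3  3
2  1  3  0  1
0  3  0  0  2
1  2  1  3  3
0  1  1  0  0
step 5: 1  2  0  3  3
2  1  3  0  1
0  3  0  0  2
1  2  1  3  3
1  1  1  0  0
step 6: 1  2  0  3  3
2  1  3  0  1
0  3  0  0  2
1  2  1  3  3
2  1  1  0  0

35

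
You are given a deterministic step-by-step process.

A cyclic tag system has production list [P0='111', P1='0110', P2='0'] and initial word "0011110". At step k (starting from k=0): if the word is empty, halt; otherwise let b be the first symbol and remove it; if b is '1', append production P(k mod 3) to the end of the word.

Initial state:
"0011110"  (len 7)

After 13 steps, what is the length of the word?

gen 0: "0011110"  (len 7)
gen 1: "011110"  (len 6)
gen 2: "11110"  (len 5)
gen 3: "11100"  (len 5)
gen 4: "1100111"  (len 7)
gen 5: "1001110110"  (len 10)
gen 6: "0011101100"  (len 10)
gen 7: "011101100"  (len 9)
gen 8: "11101100"  (len 8)
gen 9: "11011000"  (len 8)
gen 10: "1011000111"  (len 10)
gen 11: "0110001110110"  (len 13)
gen 12: "110001110110"  (len 12)
gen 13: "10001110110111"  (len 14)

14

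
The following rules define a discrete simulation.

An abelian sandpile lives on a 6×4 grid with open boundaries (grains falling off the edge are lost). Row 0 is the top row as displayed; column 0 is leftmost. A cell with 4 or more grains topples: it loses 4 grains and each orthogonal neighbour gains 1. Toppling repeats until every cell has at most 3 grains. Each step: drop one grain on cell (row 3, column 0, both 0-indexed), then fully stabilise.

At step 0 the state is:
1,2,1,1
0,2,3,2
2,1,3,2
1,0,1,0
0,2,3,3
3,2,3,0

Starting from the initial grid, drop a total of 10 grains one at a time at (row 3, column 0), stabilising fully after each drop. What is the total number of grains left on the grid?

0) 1,2,1,1
0,2,3,2
2,1,3,2
1,0,1,0
0,2,3,3
3,2,3,0
1) 1,2,1,1
0,2,3,2
2,1,3,2
2,0,1,0
0,2,3,3
3,2,3,0
2) 1,2,1,1
0,2,3,2
2,1,3,2
3,0,1,0
0,2,3,3
3,2,3,0
3) 1,2,1,1
0,2,3,2
3,1,3,2
0,1,1,0
1,2,3,3
3,2,3,0
4) 1,2,1,1
0,2,3,2
3,1,3,2
1,1,1,0
1,2,3,3
3,2,3,0
5) 1,2,1,1
0,2,3,2
3,1,3,2
2,1,1,0
1,2,3,3
3,2,3,0
6) 1,2,1,1
0,2,3,2
3,1,3,2
3,1,1,0
1,2,3,3
3,2,3,0
7) 1,2,1,1
1,2,3,2
0,2,3,2
1,2,1,0
2,2,3,3
3,2,3,0
8) 1,2,1,1
1,2,3,2
0,2,3,2
2,2,1,0
2,2,3,3
3,2,3,0
9) 1,2,1,1
1,2,3,2
0,2,3,2
3,2,1,0
2,2,3,3
3,2,3,0
10) 1,2,1,1
1,2,3,2
1,2,3,2
0,3,1,0
3,2,3,3
3,2,3,0

44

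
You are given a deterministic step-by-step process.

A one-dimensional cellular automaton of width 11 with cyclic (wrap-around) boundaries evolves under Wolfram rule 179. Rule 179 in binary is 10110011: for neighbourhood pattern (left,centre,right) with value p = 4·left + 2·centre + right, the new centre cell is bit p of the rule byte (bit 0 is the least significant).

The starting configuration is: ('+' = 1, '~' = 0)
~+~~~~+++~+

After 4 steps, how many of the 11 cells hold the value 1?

0) ~+~~~~+++~+
1) +~++++~+~+~
2) ~+~++~+~+~+
3) +~+~~+~+~+~
4) ~+~++~+~+~+

6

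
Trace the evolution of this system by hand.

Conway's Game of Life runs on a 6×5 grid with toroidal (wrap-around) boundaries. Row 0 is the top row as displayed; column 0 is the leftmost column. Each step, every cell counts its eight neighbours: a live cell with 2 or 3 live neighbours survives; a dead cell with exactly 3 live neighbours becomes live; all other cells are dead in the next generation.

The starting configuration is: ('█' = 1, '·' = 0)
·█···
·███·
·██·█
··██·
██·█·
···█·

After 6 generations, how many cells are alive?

t=0: ·█···
·███·
·██·█
··██·
██·█·
···█·
t=1: ·█·█·
···█·
█···█
·····
·█·█·
██··█
t=2: ·█·█·
█·██·
····█
█···█
·██·█
·█·██
t=3: ·█···
████·
·█···
·█··█
·██··
·█··█
t=4: ···██
█····
···██
·█···
·███·
·█···
t=5: █···█
█····
█···█
██··█
██···
██··█
t=6: ·····
·█···
·····
·····
··█··
·····

2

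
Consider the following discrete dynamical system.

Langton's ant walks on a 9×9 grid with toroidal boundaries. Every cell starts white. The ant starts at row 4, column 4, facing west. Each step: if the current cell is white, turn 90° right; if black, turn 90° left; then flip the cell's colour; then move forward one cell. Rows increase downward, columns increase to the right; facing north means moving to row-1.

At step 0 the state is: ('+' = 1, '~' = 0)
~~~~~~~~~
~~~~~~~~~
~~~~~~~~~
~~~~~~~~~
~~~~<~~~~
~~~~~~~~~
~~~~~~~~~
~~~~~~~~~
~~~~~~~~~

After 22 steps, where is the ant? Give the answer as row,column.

k=0  ~~~~~~~~~
~~~~~~~~~
~~~~~~~~~
~~~~~~~~~
~~~~<~~~~
~~~~~~~~~
~~~~~~~~~
~~~~~~~~~
~~~~~~~~~
k=1  ~~~~~~~~~
~~~~~~~~~
~~~~~~~~~
~~~~^~~~~
~~~~+~~~~
~~~~~~~~~
~~~~~~~~~
~~~~~~~~~
~~~~~~~~~
k=2  ~~~~~~~~~
~~~~~~~~~
~~~~~~~~~
~~~~+>~~~
~~~~+~~~~
~~~~~~~~~
~~~~~~~~~
~~~~~~~~~
~~~~~~~~~
k=3  ~~~~~~~~~
~~~~~~~~~
~~~~~~~~~
~~~~++~~~
~~~~+v~~~
~~~~~~~~~
~~~~~~~~~
~~~~~~~~~
~~~~~~~~~
k=4  ~~~~~~~~~
~~~~~~~~~
~~~~~~~~~
~~~~++~~~
~~~~<+~~~
~~~~~~~~~
~~~~~~~~~
~~~~~~~~~
~~~~~~~~~
k=5  ~~~~~~~~~
~~~~~~~~~
~~~~~~~~~
~~~~++~~~
~~~~~+~~~
~~~~v~~~~
~~~~~~~~~
~~~~~~~~~
~~~~~~~~~
k=6  ~~~~~~~~~
~~~~~~~~~
~~~~~~~~~
~~~~++~~~
~~~~~+~~~
~~~<+~~~~
~~~~~~~~~
~~~~~~~~~
~~~~~~~~~
k=7  ~~~~~~~~~
~~~~~~~~~
~~~~~~~~~
~~~~++~~~
~~~^~+~~~
~~~++~~~~
~~~~~~~~~
~~~~~~~~~
~~~~~~~~~
k=8  ~~~~~~~~~
~~~~~~~~~
~~~~~~~~~
~~~~++~~~
~~~+>+~~~
~~~++~~~~
~~~~~~~~~
~~~~~~~~~
~~~~~~~~~
k=9  ~~~~~~~~~
~~~~~~~~~
~~~~~~~~~
~~~~++~~~
~~~+++~~~
~~~+v~~~~
~~~~~~~~~
~~~~~~~~~
~~~~~~~~~
k=10  ~~~~~~~~~
~~~~~~~~~
~~~~~~~~~
~~~~++~~~
~~~+++~~~
~~~+~>~~~
~~~~~~~~~
~~~~~~~~~
~~~~~~~~~
k=11  ~~~~~~~~~
~~~~~~~~~
~~~~~~~~~
~~~~++~~~
~~~+++~~~
~~~+~+~~~
~~~~~v~~~
~~~~~~~~~
~~~~~~~~~
k=12  ~~~~~~~~~
~~~~~~~~~
~~~~~~~~~
~~~~++~~~
~~~+++~~~
~~~+~+~~~
~~~~<+~~~
~~~~~~~~~
~~~~~~~~~
k=13  ~~~~~~~~~
~~~~~~~~~
~~~~~~~~~
~~~~++~~~
~~~+++~~~
~~~+^+~~~
~~~~++~~~
~~~~~~~~~
~~~~~~~~~
k=14  ~~~~~~~~~
~~~~~~~~~
~~~~~~~~~
~~~~++~~~
~~~+++~~~
~~~++>~~~
~~~~++~~~
~~~~~~~~~
~~~~~~~~~
k=15  ~~~~~~~~~
~~~~~~~~~
~~~~~~~~~
~~~~++~~~
~~~++^~~~
~~~++~~~~
~~~~++~~~
~~~~~~~~~
~~~~~~~~~
k=16  ~~~~~~~~~
~~~~~~~~~
~~~~~~~~~
~~~~++~~~
~~~+<~~~~
~~~++~~~~
~~~~++~~~
~~~~~~~~~
~~~~~~~~~
k=17  ~~~~~~~~~
~~~~~~~~~
~~~~~~~~~
~~~~++~~~
~~~+~~~~~
~~~+v~~~~
~~~~++~~~
~~~~~~~~~
~~~~~~~~~
k=18  ~~~~~~~~~
~~~~~~~~~
~~~~~~~~~
~~~~++~~~
~~~+~~~~~
~~~+~>~~~
~~~~++~~~
~~~~~~~~~
~~~~~~~~~
k=19  ~~~~~~~~~
~~~~~~~~~
~~~~~~~~~
~~~~++~~~
~~~+~~~~~
~~~+~+~~~
~~~~+v~~~
~~~~~~~~~
~~~~~~~~~
k=20  ~~~~~~~~~
~~~~~~~~~
~~~~~~~~~
~~~~++~~~
~~~+~~~~~
~~~+~+~~~
~~~~+~>~~
~~~~~~~~~
~~~~~~~~~
k=21  ~~~~~~~~~
~~~~~~~~~
~~~~~~~~~
~~~~++~~~
~~~+~~~~~
~~~+~+~~~
~~~~+~+~~
~~~~~~v~~
~~~~~~~~~
k=22  ~~~~~~~~~
~~~~~~~~~
~~~~~~~~~
~~~~++~~~
~~~+~~~~~
~~~+~+~~~
~~~~+~+~~
~~~~~<+~~
~~~~~~~~~

7,5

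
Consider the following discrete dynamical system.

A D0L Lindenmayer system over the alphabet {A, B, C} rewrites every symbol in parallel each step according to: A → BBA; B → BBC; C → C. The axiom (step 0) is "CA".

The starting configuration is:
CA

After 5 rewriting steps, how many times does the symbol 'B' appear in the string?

62

step 0: CA
step 1: CBBA
step 2: CBBCBBCBBA
step 3: CBBCBBCCBBCBBCCBBCBBCBBA
step 4: CBBCBBCCBBCBBCCCBBCBBCCBBCBBCCCBBCBBCCBBCBBCCBBCBBCBBA
step 5: CBBCBBCCBBCBBCCCBBCBBCCBBCBBCCCCBBCBBCCBBCBBCCCBBCBBCCBBCBBCCCCBBCBBCCBBCBBCCCBBCBBCCBBCBBCCCBBCBBCCBBCBBCCBBCBBCBBA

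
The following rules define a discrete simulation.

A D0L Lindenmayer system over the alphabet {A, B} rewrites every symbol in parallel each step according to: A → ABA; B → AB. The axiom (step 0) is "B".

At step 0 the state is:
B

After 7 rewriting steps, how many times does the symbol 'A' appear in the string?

377

t=0: B
t=1: AB
t=2: ABAAB
t=3: ABAABABAABAAB
t=4: ABAABABAABAABABAABABAABAABABAABAAB
t=5: ABAABABAABAABABAABABAABAABABAABAABABAABABAABAABABAABABAABAABABAABAABABAABABAABAABABAABAAB
t=6: ABAABABAABAABABAABABAABAABABAABAABABAABABAABAABABAABABAABA…AABABAABABAABAABABAABABAABAABABAABAABABAABABAABAABABAABAAB  (len 233)
t=7: ABAABABAABAABABAABABAABAABABAABAABABAABABAABAABABAABABAABA…AABABAABABAABAABABAABABAABAABABAABAABABAABABAABAABABAABAAB  (len 610)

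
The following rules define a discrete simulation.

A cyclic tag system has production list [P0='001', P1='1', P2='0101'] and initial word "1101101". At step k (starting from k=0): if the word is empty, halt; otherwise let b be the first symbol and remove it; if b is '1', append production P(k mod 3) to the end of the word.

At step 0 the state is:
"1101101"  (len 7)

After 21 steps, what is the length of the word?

14

[0] "1101101"  (len 7)
[1] "101101001"  (len 9)
[2] "011010011"  (len 9)
[3] "11010011"  (len 8)
[4] "1010011001"  (len 10)
[5] "0100110011"  (len 10)
[6] "100110011"  (len 9)
[7] "00110011001"  (len 11)
[8] "0110011001"  (len 10)
[9] "110011001"  (len 9)
[10] "10011001001"  (len 11)
[11] "00110010011"  (len 11)
[12] "0110010011"  (len 10)
[13] "110010011"  (len 9)
[14] "100100111"  (len 9)
[15] "001001110101"  (len 12)
[16] "01001110101"  (len 11)
[17] "1001110101"  (len 10)
[18] "0011101010101"  (len 13)
[19] "011101010101"  (len 12)
[20] "11101010101"  (len 11)
[21] "11010101010101"  (len 14)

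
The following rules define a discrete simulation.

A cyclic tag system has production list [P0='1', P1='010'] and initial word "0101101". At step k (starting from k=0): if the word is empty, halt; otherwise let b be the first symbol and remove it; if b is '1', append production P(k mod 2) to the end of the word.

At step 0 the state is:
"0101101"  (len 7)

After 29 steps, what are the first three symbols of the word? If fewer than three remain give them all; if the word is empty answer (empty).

111

gen 0: "0101101"  (len 7)
gen 1: "101101"  (len 6)
gen 2: "01101010"  (len 8)
gen 3: "1101010"  (len 7)
gen 4: "101010010"  (len 9)
gen 5: "010100101"  (len 9)
gen 6: "10100101"  (len 8)
gen 7: "01001011"  (len 8)
gen 8: "1001011"  (len 7)
gen 9: "0010111"  (len 7)
gen 10: "010111"  (len 6)
gen 11: "10111"  (len 5)
gen 12: "0111010"  (len 7)
gen 13: "111010"  (len 6)
gen 14: "11010010"  (len 8)
gen 15: "10100101"  (len 8)
gen 16: "0100101010"  (len 10)
gen 17: "100101010"  (len 9)
gen 18: "00101010010"  (len 11)
gen 19: "0101010010"  (len 10)
gen 20: "101010010"  (len 9)
gen 21: "010100101"  (len 9)
gen 22: "10100101"  (len 8)
gen 23: "01001011"  (len 8)
gen 24: "1001011"  (len 7)
gen 25: "0010111"  (len 7)
gen 26: "010111"  (len 6)
gen 27: "10111"  (len 5)
gen 28: "0111010"  (len 7)
gen 29: "111010"  (len 6)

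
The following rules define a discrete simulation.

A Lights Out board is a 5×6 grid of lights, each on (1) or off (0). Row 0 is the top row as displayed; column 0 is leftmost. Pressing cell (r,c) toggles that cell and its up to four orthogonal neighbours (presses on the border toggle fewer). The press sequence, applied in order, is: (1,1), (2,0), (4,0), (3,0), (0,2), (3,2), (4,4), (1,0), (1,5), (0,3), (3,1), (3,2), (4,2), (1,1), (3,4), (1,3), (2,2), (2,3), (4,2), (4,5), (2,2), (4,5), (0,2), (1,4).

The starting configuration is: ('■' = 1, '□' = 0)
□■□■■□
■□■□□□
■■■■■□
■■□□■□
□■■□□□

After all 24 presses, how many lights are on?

21

t=0: □■□■■□
■□■□□□
■■■■■□
■■□□■□
□■■□□□
t=1: □□□■■□
□■□□□□
■□■■■□
■■□□■□
□■■□□□
t=2: □□□■■□
■■□□□□
□■■■■□
□■□□■□
□■■□□□
t=3: □□□■■□
■■□□□□
□■■■■□
■■□□■□
■□■□□□
t=4: □□□■■□
■■□□□□
■■■■■□
□□□□■□
□□■□□□
t=5: □■■□■□
■■■□□□
■■■■■□
□□□□■□
□□■□□□
t=6: □■■□■□
■■■□□□
■■□■■□
□■■■■□
□□□□□□
t=7: □■■□■□
■■■□□□
■■□■■□
□■■■□□
□□□■■■
t=8: ■■■□■□
□□■□□□
□■□■■□
□■■■□□
□□□■■■
t=9: ■■■□■■
□□■□■■
□■□■■■
□■■■□□
□□□■■■
t=10: ■■□■□■
□□■■■■
□■□■■■
□■■■□□
□□□■■■
t=11: ■■□■□■
□□■■■■
□□□■■■
■□□■□□
□■□■■■
t=12: ■■□■□■
□□■■■■
□□■■■■
■■■□□□
□■■■■■
t=13: ■■□■□■
□□■■■■
□□■■■■
■■□□□□
□□□□■■
t=14: ■□□■□■
■■□■■■
□■■■■■
■■□□□□
□□□□■■
t=15: ■□□■□■
■■□■■■
□■■■□■
■■□■■■
□□□□□■
t=16: ■□□□□■
■■■□□■
□■■□□■
■■□■■■
□□□□□■
t=17: ■□□□□■
■■□□□■
□□□■□■
■■■■■■
□□□□□■
t=18: ■□□□□■
■■□■□■
□□■□■■
■■■□■■
□□□□□■
t=19: ■□□□□■
■■□■□■
□□■□■■
■■□□■■
□■■■□■
t=20: ■□□□□■
■■□■□■
□□■□■■
■■□□■□
□■■■■□
t=21: ■□□□□■
■■■■□■
□■□■■■
■■■□■□
□■■■■□
t=22: ■□□□□■
■■■■□■
□■□■■■
■■■□■■
□■■■□■
t=23: ■■■■□■
■■□■□■
□■□■■■
■■■□■■
□■■■□■
t=24: ■■■■■■
■■□□■□
□■□■□■
■■■□■■
□■■■□■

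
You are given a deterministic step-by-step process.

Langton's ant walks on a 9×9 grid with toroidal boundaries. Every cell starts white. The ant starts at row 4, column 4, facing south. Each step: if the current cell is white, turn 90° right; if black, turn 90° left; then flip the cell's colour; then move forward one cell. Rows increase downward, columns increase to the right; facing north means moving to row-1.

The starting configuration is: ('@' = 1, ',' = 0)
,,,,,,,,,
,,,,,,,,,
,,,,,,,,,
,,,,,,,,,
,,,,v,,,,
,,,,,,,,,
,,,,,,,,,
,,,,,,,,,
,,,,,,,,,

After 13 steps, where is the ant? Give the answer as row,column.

step 0: ,,,,,,,,,
,,,,,,,,,
,,,,,,,,,
,,,,,,,,,
,,,,v,,,,
,,,,,,,,,
,,,,,,,,,
,,,,,,,,,
,,,,,,,,,
step 1: ,,,,,,,,,
,,,,,,,,,
,,,,,,,,,
,,,,,,,,,
,,,<@,,,,
,,,,,,,,,
,,,,,,,,,
,,,,,,,,,
,,,,,,,,,
step 2: ,,,,,,,,,
,,,,,,,,,
,,,,,,,,,
,,,^,,,,,
,,,@@,,,,
,,,,,,,,,
,,,,,,,,,
,,,,,,,,,
,,,,,,,,,
step 3: ,,,,,,,,,
,,,,,,,,,
,,,,,,,,,
,,,@>,,,,
,,,@@,,,,
,,,,,,,,,
,,,,,,,,,
,,,,,,,,,
,,,,,,,,,
step 4: ,,,,,,,,,
,,,,,,,,,
,,,,,,,,,
,,,@@,,,,
,,,@v,,,,
,,,,,,,,,
,,,,,,,,,
,,,,,,,,,
,,,,,,,,,
step 5: ,,,,,,,,,
,,,,,,,,,
,,,,,,,,,
,,,@@,,,,
,,,@,>,,,
,,,,,,,,,
,,,,,,,,,
,,,,,,,,,
,,,,,,,,,
step 6: ,,,,,,,,,
,,,,,,,,,
,,,,,,,,,
,,,@@,,,,
,,,@,@,,,
,,,,,v,,,
,,,,,,,,,
,,,,,,,,,
,,,,,,,,,
step 7: ,,,,,,,,,
,,,,,,,,,
,,,,,,,,,
,,,@@,,,,
,,,@,@,,,
,,,,<@,,,
,,,,,,,,,
,,,,,,,,,
,,,,,,,,,
step 8: ,,,,,,,,,
,,,,,,,,,
,,,,,,,,,
,,,@@,,,,
,,,@^@,,,
,,,,@@,,,
,,,,,,,,,
,,,,,,,,,
,,,,,,,,,
step 9: ,,,,,,,,,
,,,,,,,,,
,,,,,,,,,
,,,@@,,,,
,,,@@>,,,
,,,,@@,,,
,,,,,,,,,
,,,,,,,,,
,,,,,,,,,
step 10: ,,,,,,,,,
,,,,,,,,,
,,,,,,,,,
,,,@@^,,,
,,,@@,,,,
,,,,@@,,,
,,,,,,,,,
,,,,,,,,,
,,,,,,,,,
step 11: ,,,,,,,,,
,,,,,,,,,
,,,,,,,,,
,,,@@@>,,
,,,@@,,,,
,,,,@@,,,
,,,,,,,,,
,,,,,,,,,
,,,,,,,,,
step 12: ,,,,,,,,,
,,,,,,,,,
,,,,,,,,,
,,,@@@@,,
,,,@@,v,,
,,,,@@,,,
,,,,,,,,,
,,,,,,,,,
,,,,,,,,,
step 13: ,,,,,,,,,
,,,,,,,,,
,,,,,,,,,
,,,@@@@,,
,,,@@<@,,
,,,,@@,,,
,,,,,,,,,
,,,,,,,,,
,,,,,,,,,

4,5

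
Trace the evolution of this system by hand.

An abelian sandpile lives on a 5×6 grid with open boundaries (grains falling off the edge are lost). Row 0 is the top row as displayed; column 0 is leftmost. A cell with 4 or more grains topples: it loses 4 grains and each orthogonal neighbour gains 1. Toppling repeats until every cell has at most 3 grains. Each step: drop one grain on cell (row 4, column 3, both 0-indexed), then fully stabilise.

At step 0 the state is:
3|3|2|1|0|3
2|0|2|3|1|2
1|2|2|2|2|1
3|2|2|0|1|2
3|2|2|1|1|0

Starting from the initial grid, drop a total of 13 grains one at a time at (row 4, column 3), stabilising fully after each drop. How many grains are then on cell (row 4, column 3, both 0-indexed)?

1

k=0  3|3|2|1|0|3
2|0|2|3|1|2
1|2|2|2|2|1
3|2|2|0|1|2
3|2|2|1|1|0
k=1  3|3|2|1|0|3
2|0|2|3|1|2
1|2|2|2|2|1
3|2|2|0|1|2
3|2|2|2|1|0
k=2  3|3|2|1|0|3
2|0|2|3|1|2
1|2|2|2|2|1
3|2|2|0|1|2
3|2|2|3|1|0
k=3  3|3|2|1|0|3
2|0|2|3|1|2
1|2|2|2|2|1
3|2|2|1|1|2
3|2|3|0|2|0
k=4  3|3|2|1|0|3
2|0|2|3|1|2
1|2|2|2|2|1
3|2|2|1|1|2
3|2|3|1|2|0
k=5  3|3|2|1|0|3
2|0|2|3|1|2
1|2|2|2|2|1
3|2|2|1|1|2
3|2|3|2|2|0
k=6  3|3|2|1|0|3
2|0|2|3|1|2
1|2|2|2|2|1
3|2|2|1|1|2
3|2|3|3|2|0
k=7  3|3|2|1|0|3
2|0|2|3|1|2
1|2|2|2|2|1
3|2|3|2|1|2
3|3|0|1|3|0
k=8  3|3|2|1|0|3
2|0|2|3|1|2
1|2|2|2|2|1
3|2|3|2|1|2
3|3|0|2|3|0
k=9  3|3|2|1|0|3
2|0|2|3|1|2
1|2|2|2|2|1
3|2|3|2|1|2
3|3|0|3|3|0
k=10  3|3|2|1|0|3
2|0|2|3|1|2
1|2|2|2|2|1
3|2|3|3|2|2
3|3|1|1|0|1
k=11  3|3|2|1|0|3
2|0|2|3|1|2
1|2|2|2|2|1
3|2|3|3|2|2
3|3|1|2|0|1
k=12  3|3|2|1|0|3
2|0|2|3|1|2
1|2|2|2|2|1
3|2|3|3|2|2
3|3|1|3|0|1
k=13  3|3|2|1|0|3
2|0|2|3|1|2
1|2|3|3|2|1
3|3|0|1|3|2
3|3|3|1|1|1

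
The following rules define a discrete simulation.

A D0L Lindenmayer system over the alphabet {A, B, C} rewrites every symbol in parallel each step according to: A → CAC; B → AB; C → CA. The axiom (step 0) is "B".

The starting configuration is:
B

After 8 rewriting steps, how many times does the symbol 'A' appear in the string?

step 0: B
step 1: AB
step 2: CACAB
step 3: CACACCACACAB
step 4: CACACCACACCACACACCACACCACACAB
step 5: CACACCACACCACACACCACACCACACACCACACCACACCACACACCACACCACACACCACACCACACAB
step 6: CACACCACACCACACACCACACCACACACCACACCACACCACACACCACACCACACAC…CACACCACACCACACACCACACCACACCACACACCACACCACACACCACACCACACAB  (len 169)
step 7: CACACCACACCACACACCACACCACACACCACACCACACCACACACCACACCACACAC…CACACCACACCACACACCACACCACACCACACACCACACCACACACCACACCACACAB  (len 408)
step 8: CACACCACACCACACACCACACCACACACCACACCACACCACACACCACACCACACAC…CACACCACACCACACACCACACCACACCACACACCACACCACACACCACACCACACAB  (len 985)

408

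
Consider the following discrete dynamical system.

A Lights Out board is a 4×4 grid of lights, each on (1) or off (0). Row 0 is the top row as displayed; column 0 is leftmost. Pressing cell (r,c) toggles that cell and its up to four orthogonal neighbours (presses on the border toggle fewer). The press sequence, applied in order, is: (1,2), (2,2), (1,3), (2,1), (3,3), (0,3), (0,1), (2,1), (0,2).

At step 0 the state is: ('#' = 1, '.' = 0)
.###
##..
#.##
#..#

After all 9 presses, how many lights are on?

step 0: .###
##..
#.##
#..#
step 1: .#.#
#.##
#..#
#..#
step 2: .#.#
#..#
###.
#.##
step 3: .#..
#.#.
####
#.##
step 4: .#..
###.
...#
####
step 5: .#..
###.
....
##..
step 6: .###
####
....
##..
step 7: #..#
#.##
....
##..
step 8: #..#
####
###.
#...
step 9: ###.
##.#
###.
#...

10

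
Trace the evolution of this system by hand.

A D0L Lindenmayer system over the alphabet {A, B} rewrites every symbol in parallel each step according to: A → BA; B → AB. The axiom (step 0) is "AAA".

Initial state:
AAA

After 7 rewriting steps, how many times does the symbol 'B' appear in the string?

192

t=0: AAA
t=1: BABABA
t=2: ABBAABBAABBA
t=3: BAABABBABAABABBABAABABBA
t=4: ABBABAABBAABABBAABBABAABBAABABBAABBABAABBAABABBA
t=5: BAABABBAABBABAABABBABAABBAABABBABAABABBAABBABAABABBABAABBAABABBABAABABBAABBABAABABBABAABBAABABBA
t=6: ABBABAABBAABABBABAABABBAABBABAABBAABABBAABBABAABABBABAABBA…ABBAABABBABAABABBAABBABAABBAABABBAABBABAABABBABAABBAABABBA  (len 192)
t=7: BAABABBAABBABAABABBABAABBAABABBAABBABAABBAABABBABAABABBAAB…ABBAABABBABAABABBAABBABAABBAABABBAABBABAABABBABAABBAABABBA  (len 384)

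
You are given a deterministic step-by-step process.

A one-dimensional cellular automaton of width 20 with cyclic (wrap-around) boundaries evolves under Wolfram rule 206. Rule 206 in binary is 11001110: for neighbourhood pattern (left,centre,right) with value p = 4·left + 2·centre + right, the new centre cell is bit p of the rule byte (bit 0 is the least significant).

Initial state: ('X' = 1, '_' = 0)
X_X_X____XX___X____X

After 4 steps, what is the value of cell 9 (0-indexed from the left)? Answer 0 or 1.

1

[0] X_X_X____XX___X____X
[1] X_X_X___XXX__XX___XX
[2] X_X_X__XXXX_XXX__XXX
[3] X_X_X_XXXXX_XXX_XXXX
[4] X_X_X_XXXXX_XXX_XXXX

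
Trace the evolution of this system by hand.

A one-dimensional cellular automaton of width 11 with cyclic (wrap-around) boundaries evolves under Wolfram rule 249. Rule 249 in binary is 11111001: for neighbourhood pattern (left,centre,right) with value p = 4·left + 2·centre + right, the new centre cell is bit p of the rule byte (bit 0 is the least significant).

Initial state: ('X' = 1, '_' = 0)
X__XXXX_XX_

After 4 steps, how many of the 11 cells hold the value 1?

k=0  X__XXXX_XX_
k=1  _X_XXXXXXXX
k=2  X_XXXXXXXXX
k=3  XXXXXXXXXXX
k=4  XXXXXXXXXXX

11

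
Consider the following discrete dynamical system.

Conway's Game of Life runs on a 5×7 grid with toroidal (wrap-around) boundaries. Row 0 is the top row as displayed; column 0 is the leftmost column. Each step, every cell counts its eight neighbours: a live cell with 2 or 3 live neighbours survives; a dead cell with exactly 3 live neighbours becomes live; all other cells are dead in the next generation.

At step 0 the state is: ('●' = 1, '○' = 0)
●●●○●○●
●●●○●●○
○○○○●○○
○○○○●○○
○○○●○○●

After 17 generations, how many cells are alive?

13

gen 0: ●●●○●○●
●●●○●●○
○○○○●○○
○○○○●○○
○○○●○○●
gen 1: ○○○○●○○
○○●○●○○
○●○○●○○
○○○●●●○
○●●●●○●
gen 2: ○●○○●○○
○○○○●●○
○○●○○○○
●●○○○○○
○○●○○○○
gen 3: ○○○●●●○
○○○●●●○
○●○○○○○
○●●○○○○
●○●○○○○
gen 4: ○○●○○●●
○○●●○●○
○●○●●○○
●○●○○○○
○○●○●○○
gen 5: ○●●○○●●
○●○○○●●
○●○○●○○
○○●○●○○
○○●○○●●
gen 6: ○●●○●○○
○●○○●○●
●●●●●○○
○●●○●○○
●○●○●○●
gen 7: ○○●○●○●
○○○○●○○
○○○○●○○
○○○○●○●
●○○○●○○
gen 8: ○○○○●○○
○○○○●○○
○○○●●○○
○○○●●○○
●○○○●○●
gen 9: ○○○●●○○
○○○○●●○
○○○○○●○
○○○○○○○
○○○○●○○
gen 10: ○○○●○○○
○○○●○●○
○○○○●●○
○○○○○○○
○○○●●○○
gen 11: ○○●●○○○
○○○●○●○
○○○○●●○
○○○●○●○
○○○●●○○
gen 12: ○○●○○○○
○○●●○●○
○○○●○●●
○○○●○●○
○○○○○○○
gen 13: ○○●●○○○
○○●●○●●
○○○●○●●
○○○○○●●
○○○○○○○
gen 14: ○○●●●○○
○○○○○●●
●○●●○○○
○○○○●●●
○○○○○○○
gen 15: ○○○●●●○
○●○○○●●
●○○●○○○
○○○●●●●
○○○○○○○
gen 16: ○○○○●●●
●○●●○●●
●○●●○○○
○○○●●●●
○○○○○○●
gen 17: ○○○●●○○
●○●○○○○
●○○○○○○
●○●●●●●
●○○●○○○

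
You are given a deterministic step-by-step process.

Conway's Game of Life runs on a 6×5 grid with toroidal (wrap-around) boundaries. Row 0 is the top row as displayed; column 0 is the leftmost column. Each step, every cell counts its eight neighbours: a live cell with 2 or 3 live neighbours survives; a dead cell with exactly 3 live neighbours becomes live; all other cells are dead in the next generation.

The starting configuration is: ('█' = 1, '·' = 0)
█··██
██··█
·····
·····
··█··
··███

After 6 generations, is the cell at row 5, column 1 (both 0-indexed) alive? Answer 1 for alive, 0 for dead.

[0] █··██
██··█
·····
·····
··█··
··███
[1] ·····
·█·█·
█····
·····
··█··
███··
[2] █····
·····
·····
·····
··█··
·██··
[3] ·█···
·····
·····
·····
·██··
·██··
[4] ·██··
·····
·····
·····
·██··
█····
[5] ·█···
·····
·····
·····
·█···
█····
[6] ·····
·····
·····
·····
·····
██···

1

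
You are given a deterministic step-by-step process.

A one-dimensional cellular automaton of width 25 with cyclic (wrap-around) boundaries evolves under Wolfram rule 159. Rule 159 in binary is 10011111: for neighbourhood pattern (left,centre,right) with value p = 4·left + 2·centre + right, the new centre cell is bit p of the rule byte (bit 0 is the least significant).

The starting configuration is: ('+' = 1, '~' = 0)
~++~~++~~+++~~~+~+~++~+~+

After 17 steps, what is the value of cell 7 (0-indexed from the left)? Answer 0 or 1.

1

step 0: ~++~~++~~+++~~~+~+~++~+~+
step 1: ~+~+++~++++~++++~+~+~~+~+
step 2: ~+~++~~+++~~+++~~+~++++~+
step 3: ~+~+~++++~++++~+++~+++~~+
step 4: ~+~+~+++~~+++~~++~~++~+++
step 5: ~+~+~++~++++~+++~+++~~++~
step 6: ++~+~+~~+++~~++~~++~+++~+
step 7: +~~+~+++++~+++~+++~~++~~+
step 8: ~+++~++++~~++~~++~+++~+++
step 9: ~++~~+++~+++~+++~~++~~++~
step 10: ++~++++~~++~~++~+++~+++~+
step 11: +~~+++~+++~+++~~++~~++~~+
step 12: ~++++~~++~~++~+++~+++~+++
step 13: ~+++~+++~+++~~++~~++~~++~
step 14: +++~~++~~++~+++~+++~+++~+
step 15: ++~+++~+++~~++~~++~~++~~+
step 16: +~~++~~++~+++~+++~+++~+++
step 17: ~+++~+++~~++~~++~~++~~+++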